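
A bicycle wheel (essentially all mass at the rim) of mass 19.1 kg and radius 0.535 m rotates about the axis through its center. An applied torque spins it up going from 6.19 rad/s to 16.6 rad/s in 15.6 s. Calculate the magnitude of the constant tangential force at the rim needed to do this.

I = MR² = (19.1)(0.535)² = 5.467 kg·m².
α = Δω/Δt = (16.6 − 6.19)/15.6 = 0.6673 rad/s².
The required torque is τ = Iα = (5.467)(0.6673) = 3.648 N·m.
A tangential force at the rim gives τ = FR, so F = τ/R = 3.648/0.535 = 6.819 N.

F ≈ 6.82 N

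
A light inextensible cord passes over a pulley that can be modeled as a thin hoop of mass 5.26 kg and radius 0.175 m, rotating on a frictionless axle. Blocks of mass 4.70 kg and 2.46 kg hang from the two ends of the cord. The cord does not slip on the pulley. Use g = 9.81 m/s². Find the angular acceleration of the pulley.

I = MR² = (5.26)(0.175)² = 0.1611 kg·m².
Heavier block: m₁g − T₁ = m₁a. Lighter block: T₂ − m₂g = m₂a.
Pulley: (T₁ − T₂)R = Iα = I(a/R), so T₁ − T₂ = (I/R²)a = 1·M_p a = 5.260·a.
Adding the three: (m₁ − m₂)g = (m₁ + m₂ + 5.260)a, so a = (4.70 − 2.46)(9.81)/(4.70 + 2.46 + 5.260) = 1.769 m/s².
α = a/R = 1.769/0.175 = 10.11 rad/s².

α ≈ 10.1 rad/s²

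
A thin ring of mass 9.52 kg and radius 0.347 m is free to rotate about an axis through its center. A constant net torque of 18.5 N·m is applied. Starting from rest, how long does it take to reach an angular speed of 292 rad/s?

I = MR² = (9.52)(0.347)² = 1.146 kg·m².
α = τ/I = 18.5/1.146 = 16.14 rad/s².
ω = αt ⇒ t = ω/α = 292/16.14 = 18.09 s.

t ≈ 18.1 s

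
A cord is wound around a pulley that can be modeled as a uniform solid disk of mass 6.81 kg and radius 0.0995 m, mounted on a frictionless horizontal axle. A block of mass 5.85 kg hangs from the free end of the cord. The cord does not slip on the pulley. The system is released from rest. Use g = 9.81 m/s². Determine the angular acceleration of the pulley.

α ≈ 62.3 rad/s²

I = ½MR² = (1/2)(6.81)(0.0995)² = 0.03371 kg·m².
Block: mg − T = ma. Pulley: TR = Iα. No-slip: a = αR, so T = (I/R²)a = 3.405·a.
Then mg = (m + 3.405)a, so a = (5.85)(9.81)/(5.85 + 3.405) = 6.201 m/s².
α = a/R = 6.201/0.0995 = 62.32 rad/s².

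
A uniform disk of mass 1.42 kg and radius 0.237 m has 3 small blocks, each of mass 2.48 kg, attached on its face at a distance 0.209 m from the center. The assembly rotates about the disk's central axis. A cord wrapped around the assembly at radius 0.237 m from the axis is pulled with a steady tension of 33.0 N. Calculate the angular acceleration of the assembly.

I_disk = ½MR² = ½(1.42)(0.237)² = 0.03988 kg·m².
I_blocks = 3·m·r² = 3(2.48)(0.209)² = 0.3250 kg·m².
Total I = 0.3649 kg·m².
τ = F r = (33.0)(0.237) = 7.821 N·m.
α = τ/I = 7.821/0.3649 = 21.44 rad/s².

α ≈ 21.4 rad/s²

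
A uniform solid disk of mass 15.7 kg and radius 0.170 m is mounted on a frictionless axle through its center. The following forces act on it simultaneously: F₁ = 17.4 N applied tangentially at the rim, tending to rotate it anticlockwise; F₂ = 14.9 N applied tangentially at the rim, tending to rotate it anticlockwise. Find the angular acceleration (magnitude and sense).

I = ½MR² = (1/2)(15.7)(0.170)² = 0.2269 kg·m².
Taking anticlockwise as positive: τ₁ = +(17.4)(0.170) = +2.958 N·m; τ₂ = +(14.9)(0.170) = +2.533 N·m.
Net torque τ = 5.491 N·m.
α = τ/I = 5.491/0.2269 = 24.20 rad/s².

α ≈ 24.2 rad/s², anticlockwise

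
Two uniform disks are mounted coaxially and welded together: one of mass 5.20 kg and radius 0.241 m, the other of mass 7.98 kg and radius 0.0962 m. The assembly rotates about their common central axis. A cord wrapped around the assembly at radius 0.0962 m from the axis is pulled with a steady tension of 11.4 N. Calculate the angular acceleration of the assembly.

α ≈ 5.84 rad/s²

I = ½M₁R₁² + ½M₂R₂² = ½(5.20)(0.241)² + ½(7.98)(0.0962)² = 0.1879 kg·m².
τ = F r = (11.4)(0.0962) = 1.097 N·m.
α = τ/I = 1.097/0.1879 = 5.835 rad/s².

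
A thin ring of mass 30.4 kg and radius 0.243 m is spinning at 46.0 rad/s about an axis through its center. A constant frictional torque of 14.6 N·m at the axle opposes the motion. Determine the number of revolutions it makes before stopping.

I = MR² = (30.4)(0.243)² = 1.795 kg·m².
The net torque has magnitude 14.6 N·m, opposing ω.
|α| = τ/I = 14.60/1.795 = 8.133 rad/s² (deceleration).
ω² = ω₀² − 2|α|θ with ω = 0 ⇒ θ = ω₀²/(2|α|) = 130.1 rad = 20.70 rev.

≈ 20.7 revolutions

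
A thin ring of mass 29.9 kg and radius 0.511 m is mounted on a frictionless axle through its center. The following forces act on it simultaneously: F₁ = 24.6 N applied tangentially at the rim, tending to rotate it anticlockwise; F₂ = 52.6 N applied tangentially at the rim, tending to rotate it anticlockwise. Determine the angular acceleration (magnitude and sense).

I = MR² = (29.9)(0.511)² = 7.808 kg·m².
Taking anticlockwise as positive: τ₁ = +(24.6)(0.511) = +12.57 N·m; τ₂ = +(52.6)(0.511) = +26.88 N·m.
Net torque τ = 39.45 N·m.
α = τ/I = 39.45/7.808 = 5.053 rad/s².

α ≈ 5.05 rad/s², anticlockwise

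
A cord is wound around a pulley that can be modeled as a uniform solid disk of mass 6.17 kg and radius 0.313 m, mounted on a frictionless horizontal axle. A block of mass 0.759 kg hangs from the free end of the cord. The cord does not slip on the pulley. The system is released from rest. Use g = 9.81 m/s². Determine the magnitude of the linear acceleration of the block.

a ≈ 1.94 m/s²

I = ½MR² = (1/2)(6.17)(0.313)² = 0.3022 kg·m².
Block: mg − T = ma. Pulley: TR = Iα. No-slip: a = αR, so T = (I/R²)a = 3.085·a.
Then mg = (m + 3.085)a, so a = (0.759)(9.81)/(0.759 + 3.085) = 1.937 m/s².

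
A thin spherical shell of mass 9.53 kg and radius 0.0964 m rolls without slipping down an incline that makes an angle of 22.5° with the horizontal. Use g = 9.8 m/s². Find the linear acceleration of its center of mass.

Translation along the incline: Mg sinθ − f = Ma.
Rotation about the center: fR = Iα with I = (2/3)MR². No-slip gives a = αR, so f = (I/R²)a = (2/3)M a.
Substituting: Mg sinθ = (1 + 0.6667)Ma, so a = g sinθ/(1 + 0.6667) = (9.8) sin 22.5° / 1.667 = 2.250 m/s².

a ≈ 2.25 m/s²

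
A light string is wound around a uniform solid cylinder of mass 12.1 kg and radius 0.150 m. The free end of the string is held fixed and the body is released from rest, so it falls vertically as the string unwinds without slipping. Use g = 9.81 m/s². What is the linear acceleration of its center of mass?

a ≈ 6.54 m/s²

Translation: Mg − T = Ma. Rotation about the center: TR = Iα with I = ½MR².
With a = αR: T = (I/R²)a = (1/2)M a, so Mg = (1 + 0.5000)Ma.
a = g/(1 + 0.5000) = 9.81/1.500 = 6.540 m/s².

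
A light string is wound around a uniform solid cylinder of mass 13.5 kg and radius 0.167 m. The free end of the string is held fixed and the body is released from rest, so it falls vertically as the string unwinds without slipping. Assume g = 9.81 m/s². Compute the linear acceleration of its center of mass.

a ≈ 6.54 m/s²

Translation: Mg − T = Ma. Rotation about the center: TR = Iα with I = ½MR².
With a = αR: T = (I/R²)a = (1/2)M a, so Mg = (1 + 0.5000)Ma.
a = g/(1 + 0.5000) = 9.81/1.500 = 6.540 m/s².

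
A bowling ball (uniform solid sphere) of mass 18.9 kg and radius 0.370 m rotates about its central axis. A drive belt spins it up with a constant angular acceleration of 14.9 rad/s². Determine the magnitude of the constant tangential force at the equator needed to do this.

I = (2/5)MR² = (2/5)(18.9)(0.370)² = 1.035 kg·m².
The required torque is τ = Iα = (1.035)(14.90) = 15.42 N·m.
A tangential force at the equator gives τ = FR, so F = τ/R = 15.42/0.370 = 41.68 N.

F ≈ 41.7 N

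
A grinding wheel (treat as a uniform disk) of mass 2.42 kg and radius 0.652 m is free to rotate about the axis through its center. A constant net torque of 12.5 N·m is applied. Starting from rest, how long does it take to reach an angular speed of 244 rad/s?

t ≈ 10.0 s

I = ½MR² = (1/2)(2.42)(0.652)² = 0.5144 kg·m².
α = τ/I = 12.5/0.5144 = 24.30 rad/s².
ω = αt ⇒ t = ω/α = 244/24.30 = 10.04 s.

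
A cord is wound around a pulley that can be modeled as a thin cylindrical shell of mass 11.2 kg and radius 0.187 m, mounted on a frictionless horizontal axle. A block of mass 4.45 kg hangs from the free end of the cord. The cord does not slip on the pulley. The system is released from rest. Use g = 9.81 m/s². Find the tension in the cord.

T ≈ 31.2 N

I = MR² = (11.2)(0.187)² = 0.3917 kg·m².
Block: mg − T = ma. Pulley: TR = Iα. No-slip: a = αR, so T = (I/R²)a = 11.20·a.
Then mg = (m + 11.20)a, so a = (4.45)(9.81)/(4.45 + 11.20) = 2.789 m/s².
T = 11.20·a = 31.24 N.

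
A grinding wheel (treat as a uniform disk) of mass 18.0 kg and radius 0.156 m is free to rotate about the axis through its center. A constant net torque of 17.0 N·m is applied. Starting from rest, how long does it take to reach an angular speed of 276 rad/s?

I = ½MR² = (1/2)(18.0)(0.156)² = 0.2190 kg·m².
α = τ/I = 17.0/0.2190 = 77.62 rad/s².
ω = αt ⇒ t = ω/α = 276/77.62 = 3.556 s.

t ≈ 3.56 s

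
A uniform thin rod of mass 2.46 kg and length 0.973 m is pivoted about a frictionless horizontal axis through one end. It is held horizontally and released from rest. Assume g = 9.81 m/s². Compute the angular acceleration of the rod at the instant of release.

About the pivot, I = (1/3)ML² = (1/3)(2.46)(0.973)² = 0.7763 kg·m².
The weight acts at the center, a distance L/2 = 0.4865 m from the pivot; τ = Mg(L/2) = 11.74 N·m.
α = τ/I = 11.74/0.7763 = 15.12 rad/s².

α ≈ 15.1 rad/s²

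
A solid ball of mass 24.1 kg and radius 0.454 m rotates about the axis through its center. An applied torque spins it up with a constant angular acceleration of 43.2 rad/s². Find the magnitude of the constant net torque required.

τ ≈ 85.8 N·m

I = (2/5)MR² = (2/5)(24.1)(0.454)² = 1.987 kg·m².
τ = Iα = (1.987)(43.20) = 85.84 N·m.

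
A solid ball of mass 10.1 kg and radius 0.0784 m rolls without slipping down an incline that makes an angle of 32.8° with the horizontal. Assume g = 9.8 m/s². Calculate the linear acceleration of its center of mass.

a ≈ 3.79 m/s²

Translation along the incline: Mg sinθ − f = Ma.
Rotation about the center: fR = Iα with I = (2/5)MR². No-slip gives a = αR, so f = (I/R²)a = (2/5)M a.
Substituting: Mg sinθ = (1 + 0.4000)Ma, so a = g sinθ/(1 + 0.4000) = (9.8) sin 32.8° / 1.400 = 3.792 m/s².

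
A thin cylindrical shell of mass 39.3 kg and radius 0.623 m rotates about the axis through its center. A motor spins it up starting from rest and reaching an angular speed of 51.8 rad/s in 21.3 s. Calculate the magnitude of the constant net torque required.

I = MR² = (39.3)(0.623)² = 15.25 kg·m².
α = Δω/Δt = (51.8 − 0)/21.3 = 2.432 rad/s².
τ = Iα = (15.25)(2.432) = 37.10 N·m.

τ ≈ 37.1 N·m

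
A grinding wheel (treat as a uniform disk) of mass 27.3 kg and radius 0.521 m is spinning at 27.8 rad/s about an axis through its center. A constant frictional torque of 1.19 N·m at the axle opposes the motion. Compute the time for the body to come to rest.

I = ½MR² = (1/2)(27.3)(0.521)² = 3.705 kg·m².
The net torque has magnitude 1.19 N·m, opposing ω.
|α| = τ/I = 1.190/3.705 = 0.3212 rad/s² (deceleration).
0 = ω₀ − |α|t ⇒ t = ω₀/|α| = 27.8/0.3212 = 86.56 s.

t ≈ 86.6 s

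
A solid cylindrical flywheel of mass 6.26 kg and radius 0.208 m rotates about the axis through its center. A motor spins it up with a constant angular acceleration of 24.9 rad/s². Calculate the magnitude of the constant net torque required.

I = ½MR² = (1/2)(6.26)(0.208)² = 0.1354 kg·m².
τ = Iα = (0.1354)(24.90) = 3.372 N·m.

τ ≈ 3.37 N·m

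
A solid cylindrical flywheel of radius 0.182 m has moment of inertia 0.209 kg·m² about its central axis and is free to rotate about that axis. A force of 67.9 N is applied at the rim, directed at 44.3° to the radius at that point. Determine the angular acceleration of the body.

α ≈ 41.3 rad/s²

Only the tangential component produces torque: τ = F R sinθ = (67.9)(0.182) sin 44.3° = 8.631 N·m.
Newton's second law for rotation, τ = Iα, gives α = τ/I = 8.631/0.2090 = 41.30 rad/s².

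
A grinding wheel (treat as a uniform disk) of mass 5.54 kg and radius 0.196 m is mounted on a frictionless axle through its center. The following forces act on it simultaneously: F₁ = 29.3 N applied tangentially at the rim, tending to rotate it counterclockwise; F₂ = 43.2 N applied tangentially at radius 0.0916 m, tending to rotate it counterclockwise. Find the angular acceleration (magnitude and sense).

α ≈ 91.2 rad/s², counterclockwise

I = ½MR² = (1/2)(5.54)(0.196)² = 0.1064 kg·m².
Taking counterclockwise as positive: τ₁ = +(29.3)(0.196) = +5.743 N·m; τ₂ = +(43.2)(0.0916) = +3.957 N·m.
Net torque τ = 9.700 N·m.
α = τ/I = 9.700/0.1064 = 91.15 rad/s².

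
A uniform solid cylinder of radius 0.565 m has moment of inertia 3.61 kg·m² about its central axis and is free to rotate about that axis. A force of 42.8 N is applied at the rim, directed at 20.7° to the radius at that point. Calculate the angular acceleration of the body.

Only the tangential component produces torque: τ = F R sinθ = (42.8)(0.565) sin 20.7° = 8.548 N·m.
Newton's second law for rotation, τ = Iα, gives α = τ/I = 8.548/3.610 = 2.368 rad/s².

α ≈ 2.37 rad/s²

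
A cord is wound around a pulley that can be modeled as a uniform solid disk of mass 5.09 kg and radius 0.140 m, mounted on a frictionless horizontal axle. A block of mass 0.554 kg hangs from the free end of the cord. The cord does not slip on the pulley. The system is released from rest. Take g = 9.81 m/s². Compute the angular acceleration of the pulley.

I = ½MR² = (1/2)(5.09)(0.140)² = 0.04988 kg·m².
Block: mg − T = ma. Pulley: TR = Iα. No-slip: a = αR, so T = (I/R²)a = 2.545·a.
Then mg = (m + 2.545)a, so a = (0.554)(9.81)/(0.554 + 2.545) = 1.754 m/s².
α = a/R = 1.754/0.140 = 12.53 rad/s².

α ≈ 12.5 rad/s²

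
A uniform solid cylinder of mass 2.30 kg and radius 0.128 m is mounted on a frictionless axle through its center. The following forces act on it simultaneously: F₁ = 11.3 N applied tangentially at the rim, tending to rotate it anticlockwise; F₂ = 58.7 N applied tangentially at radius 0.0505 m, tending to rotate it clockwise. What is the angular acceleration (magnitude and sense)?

I = ½MR² = (1/2)(2.30)(0.128)² = 0.01884 kg·m².
Taking anticlockwise as positive: τ₁ = +(11.3)(0.128) = +1.446 N·m; τ₂ = −(58.7)(0.0505) = −2.964 N·m.
Net torque τ = -1.518 N·m.
α = τ/I = -1.518/0.01884 = -80.56 rad/s².

α ≈ 80.6 rad/s², clockwise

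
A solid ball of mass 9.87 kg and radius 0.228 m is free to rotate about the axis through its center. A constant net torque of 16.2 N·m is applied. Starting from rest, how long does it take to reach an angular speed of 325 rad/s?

t ≈ 4.12 s

I = (2/5)MR² = (2/5)(9.87)(0.228)² = 0.2052 kg·m².
α = τ/I = 16.2/0.2052 = 78.93 rad/s².
ω = αt ⇒ t = ω/α = 325/78.93 = 4.117 s.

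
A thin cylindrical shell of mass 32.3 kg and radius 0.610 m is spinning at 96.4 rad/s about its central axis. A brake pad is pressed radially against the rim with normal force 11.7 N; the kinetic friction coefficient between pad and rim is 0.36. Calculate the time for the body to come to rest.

t ≈ 451 s

I = MR² = (32.3)(0.610)² = 12.02 kg·m².
Friction force f = μN = (0.36)(11.7) = 4.212 N at the rim; torque magnitude τ = fR = 2.569 N·m, opposing ω.
|α| = τ/I = 2.569/12.02 = 0.2138 rad/s² (deceleration).
0 = ω₀ − |α|t ⇒ t = ω₀/|α| = 96.4/0.2138 = 450.9 s.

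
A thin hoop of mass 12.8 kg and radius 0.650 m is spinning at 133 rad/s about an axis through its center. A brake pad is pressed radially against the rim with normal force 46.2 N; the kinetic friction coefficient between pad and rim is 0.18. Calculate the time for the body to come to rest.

t ≈ 133 s

I = MR² = (12.8)(0.650)² = 5.408 kg·m².
Friction force f = μN = (0.18)(46.2) = 8.316 N at the rim; torque magnitude τ = fR = 5.405 N·m, opposing ω.
|α| = τ/I = 5.405/5.408 = 0.9995 rad/s² (deceleration).
0 = ω₀ − |α|t ⇒ t = ω₀/|α| = 133/0.9995 = 133.1 s.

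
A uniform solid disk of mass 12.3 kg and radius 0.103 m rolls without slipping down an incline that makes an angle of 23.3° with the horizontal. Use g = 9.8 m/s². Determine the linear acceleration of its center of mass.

Translation along the incline: Mg sinθ − f = Ma.
Rotation about the center: fR = Iα with I = ½MR². No-slip gives a = αR, so f = (I/R²)a = (1/2)M a.
Substituting: Mg sinθ = (1 + 0.5000)Ma, so a = g sinθ/(1 + 0.5000) = (9.8) sin 23.3° / 1.500 = 2.584 m/s².

a ≈ 2.58 m/s²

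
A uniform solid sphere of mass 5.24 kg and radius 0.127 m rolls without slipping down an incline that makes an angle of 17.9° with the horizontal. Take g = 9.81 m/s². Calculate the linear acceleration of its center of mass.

a ≈ 2.15 m/s²

Translation along the incline: Mg sinθ − f = Ma.
Rotation about the center: fR = Iα with I = (2/5)MR². No-slip gives a = αR, so f = (I/R²)a = (2/5)M a.
Substituting: Mg sinθ = (1 + 0.4000)Ma, so a = g sinθ/(1 + 0.4000) = (9.81) sin 17.9° / 1.400 = 2.154 m/s².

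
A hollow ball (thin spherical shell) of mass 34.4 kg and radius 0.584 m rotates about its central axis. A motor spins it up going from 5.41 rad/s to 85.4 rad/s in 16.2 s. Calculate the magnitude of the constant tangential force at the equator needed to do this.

F ≈ 66.1 N

I = (2/3)MR² = (2/3)(34.4)(0.584)² = 7.822 kg·m².
α = Δω/Δt = (85.4 − 5.41)/16.2 = 4.938 rad/s².
The required torque is τ = Iα = (7.822)(4.938) = 38.62 N·m.
A tangential force at the equator gives τ = FR, so F = τ/R = 38.62/0.584 = 66.13 N.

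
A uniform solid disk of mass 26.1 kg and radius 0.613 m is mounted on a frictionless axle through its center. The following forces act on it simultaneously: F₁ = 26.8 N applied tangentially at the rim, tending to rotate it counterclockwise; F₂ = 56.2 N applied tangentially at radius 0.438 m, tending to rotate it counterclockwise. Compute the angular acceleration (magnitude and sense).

α ≈ 8.37 rad/s², counterclockwise

I = ½MR² = (1/2)(26.1)(0.613)² = 4.904 kg·m².
Taking counterclockwise as positive: τ₁ = +(26.8)(0.613) = +16.43 N·m; τ₂ = +(56.2)(0.438) = +24.62 N·m.
Net torque τ = 41.04 N·m.
α = τ/I = 41.04/4.904 = 8.370 rad/s².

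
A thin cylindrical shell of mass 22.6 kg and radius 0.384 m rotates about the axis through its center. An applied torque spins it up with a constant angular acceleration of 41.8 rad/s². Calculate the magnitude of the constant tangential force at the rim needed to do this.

F ≈ 363 N

I = MR² = (22.6)(0.384)² = 3.333 kg·m².
The required torque is τ = Iα = (3.333)(41.80) = 139.3 N·m.
A tangential force at the rim gives τ = FR, so F = τ/R = 139.3/0.384 = 362.8 N.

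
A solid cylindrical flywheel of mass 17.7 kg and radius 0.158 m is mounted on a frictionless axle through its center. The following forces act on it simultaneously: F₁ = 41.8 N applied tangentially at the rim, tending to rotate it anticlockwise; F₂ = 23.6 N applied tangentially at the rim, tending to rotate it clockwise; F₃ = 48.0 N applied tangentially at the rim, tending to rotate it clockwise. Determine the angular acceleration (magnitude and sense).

I = ½MR² = (1/2)(17.7)(0.158)² = 0.2209 kg·m².
Taking anticlockwise as positive: τ₁ = +(41.8)(0.158) = +6.604 N·m; τ₂ = −(23.6)(0.158) = −3.729 N·m; τ₃ = −(48.0)(0.158) = −7.584 N·m.
Net torque τ = -4.708 N·m.
α = τ/I = -4.708/0.2209 = -21.31 rad/s².

α ≈ 21.3 rad/s², clockwise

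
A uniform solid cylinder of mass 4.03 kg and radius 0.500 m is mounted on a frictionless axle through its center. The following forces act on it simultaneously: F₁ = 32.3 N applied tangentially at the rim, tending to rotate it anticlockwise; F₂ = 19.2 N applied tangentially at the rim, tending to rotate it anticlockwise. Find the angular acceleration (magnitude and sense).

I = ½MR² = (1/2)(4.03)(0.500)² = 0.5038 kg·m².
Taking anticlockwise as positive: τ₁ = +(32.3)(0.500) = +16.15 N·m; τ₂ = +(19.2)(0.500) = +9.600 N·m.
Net torque τ = 25.75 N·m.
α = τ/I = 25.75/0.5038 = 51.12 rad/s².

α ≈ 51.1 rad/s², anticlockwise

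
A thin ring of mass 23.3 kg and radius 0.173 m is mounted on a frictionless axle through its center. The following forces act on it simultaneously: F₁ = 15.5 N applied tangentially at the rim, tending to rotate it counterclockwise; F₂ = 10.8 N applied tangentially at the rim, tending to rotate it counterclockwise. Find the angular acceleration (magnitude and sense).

α ≈ 6.52 rad/s², counterclockwise

I = MR² = (23.3)(0.173)² = 0.6973 kg·m².
Taking counterclockwise as positive: τ₁ = +(15.5)(0.173) = +2.681 N·m; τ₂ = +(10.8)(0.173) = +1.868 N·m.
Net torque τ = 4.550 N·m.
α = τ/I = 4.550/0.6973 = 6.525 rad/s².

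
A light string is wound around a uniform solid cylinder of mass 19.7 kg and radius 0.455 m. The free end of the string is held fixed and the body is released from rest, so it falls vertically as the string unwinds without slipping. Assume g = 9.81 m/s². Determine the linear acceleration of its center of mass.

a ≈ 6.54 m/s²

Translation: Mg − T = Ma. Rotation about the center: TR = Iα with I = ½MR².
With a = αR: T = (I/R²)a = (1/2)M a, so Mg = (1 + 0.5000)Ma.
a = g/(1 + 0.5000) = 9.81/1.500 = 6.540 m/s².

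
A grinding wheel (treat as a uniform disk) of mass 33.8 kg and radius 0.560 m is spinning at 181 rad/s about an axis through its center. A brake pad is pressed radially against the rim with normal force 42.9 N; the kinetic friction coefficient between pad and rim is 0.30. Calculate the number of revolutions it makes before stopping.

≈ 1920 revolutions

I = ½MR² = (1/2)(33.8)(0.560)² = 5.300 kg·m².
Friction force f = μN = (0.30)(42.9) = 12.87 N at the rim; torque magnitude τ = fR = 7.207 N·m, opposing ω.
|α| = τ/I = 7.207/5.300 = 1.360 rad/s² (deceleration).
ω² = ω₀² − 2|α|θ with ω = 0 ⇒ θ = ω₀²/(2|α|) = 12050 rad = 1917 rev.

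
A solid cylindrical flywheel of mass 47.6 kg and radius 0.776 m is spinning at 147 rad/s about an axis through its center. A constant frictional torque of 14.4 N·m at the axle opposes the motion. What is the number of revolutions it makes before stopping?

≈ 1710 revolutions

I = ½MR² = (1/2)(47.6)(0.776)² = 14.33 kg·m².
The net torque has magnitude 14.4 N·m, opposing ω.
|α| = τ/I = 14.40/14.33 = 1.005 rad/s² (deceleration).
ω² = ω₀² − 2|α|θ with ω = 0 ⇒ θ = ω₀²/(2|α|) = 10750 rad = 1711 rev.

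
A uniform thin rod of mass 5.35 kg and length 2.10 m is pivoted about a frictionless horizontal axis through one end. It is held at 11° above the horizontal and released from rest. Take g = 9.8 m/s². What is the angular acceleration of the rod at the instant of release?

About the pivot, I = (1/3)ML² = (1/3)(5.35)(2.10)² = 7.865 kg·m².
The weight acts at the center, a distance L/2 = 1.050 m from the pivot; τ = Mg(L/2) cos 11° = 54.04 N·m.
α = τ/I = 54.04/7.865 = 6.871 rad/s².

α ≈ 6.87 rad/s²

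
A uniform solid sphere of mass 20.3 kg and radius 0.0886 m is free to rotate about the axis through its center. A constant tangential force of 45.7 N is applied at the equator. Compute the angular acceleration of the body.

α ≈ 63.5 rad/s²

I = (2/5)MR² = (2/5)(20.3)(0.0886)² = 0.06374 kg·m².
τ = F R = (45.7)(0.0886) = 4.049 N·m.
Newton's second law for rotation, τ = Iα, gives α = τ/I = 4.049/0.06374 = 63.52 rad/s².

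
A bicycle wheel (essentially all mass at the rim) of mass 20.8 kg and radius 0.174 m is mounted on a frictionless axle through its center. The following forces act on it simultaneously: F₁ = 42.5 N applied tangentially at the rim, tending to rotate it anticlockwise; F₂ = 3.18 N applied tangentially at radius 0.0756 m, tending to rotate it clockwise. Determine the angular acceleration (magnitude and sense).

α ≈ 11.4 rad/s², anticlockwise

I = MR² = (20.8)(0.174)² = 0.6297 kg·m².
Taking anticlockwise as positive: τ₁ = +(42.5)(0.174) = +7.395 N·m; τ₂ = −(3.18)(0.0756) = −0.2404 N·m.
Net torque τ = 7.155 N·m.
α = τ/I = 7.155/0.6297 = 11.36 rad/s².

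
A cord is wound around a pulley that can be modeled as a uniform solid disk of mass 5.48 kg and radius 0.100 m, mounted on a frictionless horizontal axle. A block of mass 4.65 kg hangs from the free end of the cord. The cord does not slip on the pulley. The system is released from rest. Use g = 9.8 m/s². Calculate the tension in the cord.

I = ½MR² = (1/2)(5.48)(0.100)² = 0.02740 kg·m².
Block: mg − T = ma. Pulley: TR = Iα. No-slip: a = αR, so T = (I/R²)a = 2.740·a.
Then mg = (m + 2.740)a, so a = (4.65)(9.8)/(4.65 + 2.740) = 6.166 m/s².
T = 2.740·a = 16.90 N.

T ≈ 16.9 N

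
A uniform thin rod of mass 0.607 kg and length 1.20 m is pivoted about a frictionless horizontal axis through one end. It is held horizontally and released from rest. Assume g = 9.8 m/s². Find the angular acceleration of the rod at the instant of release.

About the pivot, I = (1/3)ML² = (1/3)(0.607)(1.20)² = 0.2914 kg·m².
The weight acts at the center, a distance L/2 = 0.6000 m from the pivot; τ = Mg(L/2) = 3.569 N·m.
α = τ/I = 3.569/0.2914 = 12.25 rad/s².
(Equivalently α = (3g/(2L)) = 12.25 rad/s².)

α ≈ 12.2 rad/s²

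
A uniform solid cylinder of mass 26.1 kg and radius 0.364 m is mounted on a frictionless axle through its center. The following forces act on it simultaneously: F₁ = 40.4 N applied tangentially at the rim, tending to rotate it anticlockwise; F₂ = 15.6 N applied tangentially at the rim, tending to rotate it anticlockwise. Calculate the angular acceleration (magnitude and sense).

I = ½MR² = (1/2)(26.1)(0.364)² = 1.729 kg·m².
Taking anticlockwise as positive: τ₁ = +(40.4)(0.364) = +14.71 N·m; τ₂ = +(15.6)(0.364) = +5.678 N·m.
Net torque τ = 20.38 N·m.
α = τ/I = 20.38/1.729 = 11.79 rad/s².

α ≈ 11.8 rad/s², anticlockwise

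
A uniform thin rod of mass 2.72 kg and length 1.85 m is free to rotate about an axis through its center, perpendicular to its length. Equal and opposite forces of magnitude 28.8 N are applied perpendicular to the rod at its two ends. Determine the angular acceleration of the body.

I = (1/12)ML² = (1/12)(2.72)(1.85)² = 0.7758 kg·m².
The couple gives τ = F·(L/2) + F·(L/2) = F L = (28.8)(1.85) = 53.28 N·m.
Newton's second law for rotation, τ = Iα, gives α = τ/I = 53.28/0.7758 = 68.68 rad/s².

α ≈ 68.7 rad/s²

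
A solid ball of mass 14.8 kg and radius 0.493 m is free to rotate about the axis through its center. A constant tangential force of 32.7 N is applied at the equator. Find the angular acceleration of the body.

I = (2/5)MR² = (2/5)(14.8)(0.493)² = 1.439 kg·m².
τ = F R = (32.7)(0.493) = 16.12 N·m.
From τ = Iα: α = 16.12/1.439 = 11.20 rad/s².

α ≈ 11.2 rad/s²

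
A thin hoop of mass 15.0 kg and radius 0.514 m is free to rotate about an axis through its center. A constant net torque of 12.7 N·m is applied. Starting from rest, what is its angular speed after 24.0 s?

ω ≈ 76.9 rad/s

I = MR² = (15.0)(0.514)² = 3.963 kg·m².
α = τ/I = 12.7/3.963 = 3.205 rad/s².
ω = ω₀ + αt = 0 + (3.205)(24.0) = 76.91 rad/s.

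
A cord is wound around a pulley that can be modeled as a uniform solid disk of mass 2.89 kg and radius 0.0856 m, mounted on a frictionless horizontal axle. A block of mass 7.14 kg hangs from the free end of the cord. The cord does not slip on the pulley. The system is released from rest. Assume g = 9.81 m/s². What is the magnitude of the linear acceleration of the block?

a ≈ 8.16 m/s²

I = ½MR² = (1/2)(2.89)(0.0856)² = 0.01059 kg·m².
Block: mg − T = ma. Pulley: TR = Iα. No-slip: a = αR, so T = (I/R²)a = 1.445·a.
Then mg = (m + 1.445)a, so a = (7.14)(9.81)/(7.14 + 1.445) = 8.159 m/s².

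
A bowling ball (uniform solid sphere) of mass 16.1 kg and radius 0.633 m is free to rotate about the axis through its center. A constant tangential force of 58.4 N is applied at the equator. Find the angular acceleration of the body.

α ≈ 14.3 rad/s²

I = (2/5)MR² = (2/5)(16.1)(0.633)² = 2.580 kg·m².
τ = F R = (58.4)(0.633) = 36.97 N·m.
From τ = Iα: α = 36.97/2.580 = 14.33 rad/s².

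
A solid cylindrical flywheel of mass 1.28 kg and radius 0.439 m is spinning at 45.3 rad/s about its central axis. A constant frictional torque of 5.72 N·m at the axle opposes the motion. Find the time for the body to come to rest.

I = ½MR² = (1/2)(1.28)(0.439)² = 0.1233 kg·m².
The net torque has magnitude 5.72 N·m, opposing ω.
|α| = τ/I = 5.720/0.1233 = 46.38 rad/s² (deceleration).
0 = ω₀ − |α|t ⇒ t = ω₀/|α| = 45.3/46.38 = 0.9768 s.

t ≈ 0.977 s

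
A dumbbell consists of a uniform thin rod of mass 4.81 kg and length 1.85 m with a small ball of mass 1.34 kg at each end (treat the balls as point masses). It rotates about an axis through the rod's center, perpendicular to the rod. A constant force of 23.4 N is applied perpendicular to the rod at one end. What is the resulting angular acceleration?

I_rod = (1/12)ML² = (1/12)(4.81)(1.85)² = 1.372 kg·m².
I_balls = 2·m·(L/2)² = 2(1.34)(0.9250)² = 2.293 kg·m².
Total I = 3.665 kg·m².
τ = F·(L/2) = (23.4)(0.925) = 21.64 N·m.
α = τ/I = 21.64/3.665 = 5.906 rad/s².

α ≈ 5.91 rad/s²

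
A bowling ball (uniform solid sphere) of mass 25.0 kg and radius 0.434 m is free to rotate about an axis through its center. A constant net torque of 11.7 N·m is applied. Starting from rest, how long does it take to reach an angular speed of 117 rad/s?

I = (2/5)MR² = (2/5)(25.0)(0.434)² = 1.884 kg·m².
α = τ/I = 11.7/1.884 = 6.212 rad/s².
ω = αt ⇒ t = ω/α = 117/6.212 = 18.84 s.

t ≈ 18.8 s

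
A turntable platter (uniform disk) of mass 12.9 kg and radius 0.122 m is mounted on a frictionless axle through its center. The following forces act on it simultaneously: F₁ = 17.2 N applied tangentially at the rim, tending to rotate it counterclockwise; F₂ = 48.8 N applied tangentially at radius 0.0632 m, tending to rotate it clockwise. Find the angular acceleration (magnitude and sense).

α ≈ 10.3 rad/s², clockwise

I = ½MR² = (1/2)(12.9)(0.122)² = 0.09600 kg·m².
Taking counterclockwise as positive: τ₁ = +(17.2)(0.122) = +2.098 N·m; τ₂ = −(48.8)(0.0632) = −3.084 N·m.
Net torque τ = -0.9858 N·m.
α = τ/I = -0.9858/0.09600 = -10.27 rad/s².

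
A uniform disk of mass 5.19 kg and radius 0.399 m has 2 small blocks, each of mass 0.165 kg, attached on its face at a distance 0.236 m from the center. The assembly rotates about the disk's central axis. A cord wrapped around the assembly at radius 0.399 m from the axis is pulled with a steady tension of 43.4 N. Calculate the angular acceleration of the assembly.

α ≈ 40.1 rad/s²

I_disk = ½MR² = ½(5.19)(0.399)² = 0.4131 kg·m².
I_blocks = 2·m·r² = 2(0.165)(0.236)² = 0.01838 kg·m².
Total I = 0.4315 kg·m².
τ = F r = (43.4)(0.399) = 17.32 N·m.
α = τ/I = 17.32/0.4315 = 40.13 rad/s².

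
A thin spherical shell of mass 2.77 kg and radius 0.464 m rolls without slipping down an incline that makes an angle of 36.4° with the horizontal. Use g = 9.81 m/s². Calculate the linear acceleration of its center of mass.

a ≈ 3.49 m/s²

Translation along the incline: Mg sinθ − f = Ma.
Rotation about the center: fR = Iα with I = (2/3)MR². No-slip gives a = αR, so f = (I/R²)a = (2/3)M a.
Substituting: Mg sinθ = (1 + 0.6667)Ma, so a = g sinθ/(1 + 0.6667) = (9.81) sin 36.4° / 1.667 = 3.493 m/s².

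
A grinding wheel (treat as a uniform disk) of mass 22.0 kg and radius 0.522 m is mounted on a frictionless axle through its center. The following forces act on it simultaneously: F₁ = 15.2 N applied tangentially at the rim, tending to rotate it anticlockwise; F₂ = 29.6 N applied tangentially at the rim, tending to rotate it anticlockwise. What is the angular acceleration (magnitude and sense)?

I = ½MR² = (1/2)(22.0)(0.522)² = 2.997 kg·m².
Taking anticlockwise as positive: τ₁ = +(15.2)(0.522) = +7.934 N·m; τ₂ = +(29.6)(0.522) = +15.45 N·m.
Net torque τ = 23.39 N·m.
α = τ/I = 23.39/2.997 = 7.802 rad/s².

α ≈ 7.80 rad/s², anticlockwise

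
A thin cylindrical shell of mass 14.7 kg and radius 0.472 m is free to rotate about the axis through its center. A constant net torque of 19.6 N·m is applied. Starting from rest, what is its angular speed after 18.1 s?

ω ≈ 108 rad/s

I = MR² = (14.7)(0.472)² = 3.275 kg·m².
α = τ/I = 19.6/3.275 = 5.985 rad/s².
ω = ω₀ + αt = 0 + (5.985)(18.1) = 108.3 rad/s.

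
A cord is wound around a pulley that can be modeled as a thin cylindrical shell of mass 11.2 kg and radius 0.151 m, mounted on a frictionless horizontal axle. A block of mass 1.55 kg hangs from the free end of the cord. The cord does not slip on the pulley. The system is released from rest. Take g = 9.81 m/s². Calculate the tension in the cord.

I = MR² = (11.2)(0.151)² = 0.2554 kg·m².
Block: mg − T = ma. Pulley: TR = Iα. No-slip: a = αR, so T = (I/R²)a = 11.20·a.
Then mg = (m + 11.20)a, so a = (1.55)(9.81)/(1.55 + 11.20) = 1.193 m/s².
T = 11.20·a = 13.36 N.

T ≈ 13.4 N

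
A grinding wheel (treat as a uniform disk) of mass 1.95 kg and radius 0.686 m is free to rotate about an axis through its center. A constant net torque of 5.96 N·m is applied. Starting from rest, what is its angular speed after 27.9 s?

I = ½MR² = (1/2)(1.95)(0.686)² = 0.4588 kg·m².
α = τ/I = 5.96/0.4588 = 12.99 rad/s².
ω = ω₀ + αt = 0 + (12.99)(27.9) = 362.4 rad/s.

ω ≈ 362 rad/s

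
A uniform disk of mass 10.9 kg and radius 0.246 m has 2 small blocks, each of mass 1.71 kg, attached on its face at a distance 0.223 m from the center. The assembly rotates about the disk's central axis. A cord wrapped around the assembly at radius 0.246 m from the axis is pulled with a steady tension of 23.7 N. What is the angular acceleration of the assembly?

I_disk = ½MR² = ½(10.9)(0.246)² = 0.3298 kg·m².
I_blocks = 2·m·r² = 2(1.71)(0.223)² = 0.1701 kg·m².
Total I = 0.4999 kg·m².
τ = F r = (23.7)(0.246) = 5.830 N·m.
α = τ/I = 5.830/0.4999 = 11.66 rad/s².

α ≈ 11.7 rad/s²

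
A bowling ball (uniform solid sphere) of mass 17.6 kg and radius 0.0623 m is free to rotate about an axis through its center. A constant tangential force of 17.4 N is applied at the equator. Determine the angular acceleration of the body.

α ≈ 39.7 rad/s²

I = (2/5)MR² = (2/5)(17.6)(0.0623)² = 0.02732 kg·m².
τ = F R = (17.4)(0.0623) = 1.084 N·m.
From τ = Iα: α = 1.084/0.02732 = 39.67 rad/s².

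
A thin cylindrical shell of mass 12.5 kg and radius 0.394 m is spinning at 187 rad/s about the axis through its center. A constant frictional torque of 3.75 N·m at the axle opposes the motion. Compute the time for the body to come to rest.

t ≈ 96.8 s

I = MR² = (12.5)(0.394)² = 1.940 kg·m².
The net torque has magnitude 3.75 N·m, opposing ω.
|α| = τ/I = 3.750/1.940 = 1.933 rad/s² (deceleration).
0 = ω₀ − |α|t ⇒ t = ω₀/|α| = 187/1.933 = 96.76 s.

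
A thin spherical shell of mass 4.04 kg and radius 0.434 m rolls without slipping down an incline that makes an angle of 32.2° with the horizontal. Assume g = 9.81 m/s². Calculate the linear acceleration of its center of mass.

a ≈ 3.14 m/s²

Translation along the incline: Mg sinθ − f = Ma.
Rotation about the center: fR = Iα with I = (2/3)MR². No-slip gives a = αR, so f = (I/R²)a = (2/3)M a.
Substituting: Mg sinθ = (1 + 0.6667)Ma, so a = g sinθ/(1 + 0.6667) = (9.81) sin 32.2° / 1.667 = 3.137 m/s².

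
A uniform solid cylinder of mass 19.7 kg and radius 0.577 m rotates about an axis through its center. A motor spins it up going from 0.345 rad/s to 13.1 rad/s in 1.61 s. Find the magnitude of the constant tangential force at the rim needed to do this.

I = ½MR² = (1/2)(19.7)(0.577)² = 3.279 kg·m².
α = Δω/Δt = (13.1 − 0.345)/1.61 = 7.922 rad/s².
The required torque is τ = Iα = (3.279)(7.922) = 25.98 N·m.
A tangential force at the rim gives τ = FR, so F = τ/R = 25.98/0.577 = 45.03 N.

F ≈ 45.0 N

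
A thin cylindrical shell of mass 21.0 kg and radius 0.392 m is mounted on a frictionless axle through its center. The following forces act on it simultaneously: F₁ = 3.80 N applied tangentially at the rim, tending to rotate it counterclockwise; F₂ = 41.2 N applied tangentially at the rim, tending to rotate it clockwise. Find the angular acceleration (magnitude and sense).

I = MR² = (21.0)(0.392)² = 3.227 kg·m².
Taking counterclockwise as positive: τ₁ = +(3.80)(0.392) = +1.490 N·m; τ₂ = −(41.2)(0.392) = −16.15 N·m.
Net torque τ = -14.66 N·m.
α = τ/I = -14.66/3.227 = -4.543 rad/s².

α ≈ 4.54 rad/s², clockwise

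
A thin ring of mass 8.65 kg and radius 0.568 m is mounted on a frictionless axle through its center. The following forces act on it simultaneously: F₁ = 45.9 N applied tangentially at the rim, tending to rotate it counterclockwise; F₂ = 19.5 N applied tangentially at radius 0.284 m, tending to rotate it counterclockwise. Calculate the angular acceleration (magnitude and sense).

I = MR² = (8.65)(0.568)² = 2.791 kg·m².
Taking counterclockwise as positive: τ₁ = +(45.9)(0.568) = +26.07 N·m; τ₂ = +(19.5)(0.284) = +5.538 N·m.
Net torque τ = 31.61 N·m.
α = τ/I = 31.61/2.791 = 11.33 rad/s².

α ≈ 11.3 rad/s², counterclockwise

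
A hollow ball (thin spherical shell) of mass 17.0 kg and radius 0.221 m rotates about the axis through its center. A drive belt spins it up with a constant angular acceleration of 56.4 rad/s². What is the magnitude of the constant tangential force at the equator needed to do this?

I = (2/3)MR² = (2/3)(17.0)(0.221)² = 0.5535 kg·m².
The required torque is τ = Iα = (0.5535)(56.40) = 31.22 N·m.
A tangential force at the equator gives τ = FR, so F = τ/R = 31.22/0.221 = 141.3 N.

F ≈ 141 N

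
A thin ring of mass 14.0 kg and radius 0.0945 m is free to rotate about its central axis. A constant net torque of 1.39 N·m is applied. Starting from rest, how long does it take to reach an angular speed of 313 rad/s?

t ≈ 28.2 s

I = MR² = (14.0)(0.0945)² = 0.1250 kg·m².
α = τ/I = 1.39/0.1250 = 11.12 rad/s².
ω = αt ⇒ t = ω/α = 313/11.12 = 28.15 s.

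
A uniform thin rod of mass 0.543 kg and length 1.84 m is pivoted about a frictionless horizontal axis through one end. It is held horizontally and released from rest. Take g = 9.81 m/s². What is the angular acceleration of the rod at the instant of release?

About the pivot, I = (1/3)ML² = (1/3)(0.543)(1.84)² = 0.6128 kg·m².
The weight acts at the center, a distance L/2 = 0.9200 m from the pivot; τ = Mg(L/2) = 4.901 N·m.
α = τ/I = 4.901/0.6128 = 7.997 rad/s².
(Equivalently α = (3g/(2L)) = 7.997 rad/s².)

α ≈ 8.00 rad/s²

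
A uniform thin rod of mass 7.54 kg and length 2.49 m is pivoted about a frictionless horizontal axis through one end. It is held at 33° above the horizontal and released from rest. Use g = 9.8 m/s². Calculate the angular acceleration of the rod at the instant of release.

α ≈ 4.95 rad/s²

About the pivot, I = (1/3)ML² = (1/3)(7.54)(2.49)² = 15.58 kg·m².
The weight acts at the center, a distance L/2 = 1.245 m from the pivot; τ = Mg(L/2) cos 33° = 77.15 N·m.
α = τ/I = 77.15/15.58 = 4.951 rad/s².
(Equivalently α = (3g/(2L)) cos 33° = 4.951 rad/s².)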